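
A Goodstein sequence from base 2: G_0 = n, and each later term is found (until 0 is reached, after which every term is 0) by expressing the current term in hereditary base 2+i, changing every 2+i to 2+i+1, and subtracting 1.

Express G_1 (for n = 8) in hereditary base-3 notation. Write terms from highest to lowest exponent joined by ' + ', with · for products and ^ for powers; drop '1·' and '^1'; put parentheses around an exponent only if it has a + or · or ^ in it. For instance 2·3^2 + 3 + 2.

G_0=8  [base 2] 2^(2 + 1)  →[2↦3]→  3^(3 + 1) = 81  −1 ⇒ G_1=80
G_1=80  [base 3] 2·3^3 + 2·3^2 + 2·3 + 2  →[3↦4]→  2·4^4 + 2·4^2 + 2·4 + 2 = 554  −1 ⇒ G_2=553

2·3^3 + 2·3^2 + 2·3 + 2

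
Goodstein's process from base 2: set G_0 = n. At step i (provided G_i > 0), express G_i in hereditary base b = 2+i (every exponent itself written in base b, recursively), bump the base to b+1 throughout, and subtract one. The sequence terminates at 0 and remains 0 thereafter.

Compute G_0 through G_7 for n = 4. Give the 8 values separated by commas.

4, 26, 41, 60, 83, 109, 139, 173

step 0: 4 = 2^2; sub 3 for 2: 3^3; = 27; G_1 = 27−1 = 26
step 1: 26 = 2·3^2 + 2·3 + 2; sub 4 for 3: 2·4^2 + 2·4 + 2; = 42; G_2 = 42−1 = 41
step 2: 41 = 2·4^2 + 2·4 + 1; sub 5 for 4: 2·5^2 + 2·5 + 1; = 61; G_3 = 61−1 = 60
step 3: 60 = 2·5^2 + 2·5; sub 6 for 5: 2·6^2 + 2·6; = 84; G_4 = 84−1 = 83
step 4: 83 = 2·6^2 + 6 + 5; sub 7 for 6: 2·7^2 + 7 + 5; = 110; G_5 = 110−1 = 109
step 5: 109 = 2·7^2 + 7 + 4; sub 8 for 7: 2·8^2 + 8 + 4; = 140; G_6 = 140−1 = 139
step 6: 139 = 2·8^2 + 8 + 3; sub 9 for 8: 2·9^2 + 9 + 3; = 174; G_7 = 174−1 = 173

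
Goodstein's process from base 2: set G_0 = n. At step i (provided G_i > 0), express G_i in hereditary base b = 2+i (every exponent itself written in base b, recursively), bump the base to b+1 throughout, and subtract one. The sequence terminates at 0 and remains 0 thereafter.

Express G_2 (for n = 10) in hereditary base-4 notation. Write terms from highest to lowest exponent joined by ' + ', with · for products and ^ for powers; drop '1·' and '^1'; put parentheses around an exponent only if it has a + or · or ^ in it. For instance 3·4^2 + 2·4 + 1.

(0) 10|_2 = 2^(2 + 1) + 2 ↦ 3^(3 + 1) + 3|_3 = 84 ⇒ 83
(1) 83|_3 = 3^(3 + 1) + 2 ↦ 4^(4 + 1) + 2|_4 = 1026 ⇒ 1025
(2) 1025|_4 = 4^(4 + 1) + 1 ↦ 5^(5 + 1) + 1|_5 = 15626 ⇒ 15625

4^(4 + 1) + 1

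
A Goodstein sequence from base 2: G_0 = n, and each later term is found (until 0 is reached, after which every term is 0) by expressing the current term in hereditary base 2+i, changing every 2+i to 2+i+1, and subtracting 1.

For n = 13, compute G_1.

108

G_0=13  [base 2] 2^(2 + 1) + 2^2 + 1  →[2↦3]→  3^(3 + 1) + 3^3 + 1 = 109  −1 ⇒ G_1=108
G_1=108  [base 3] 3^(3 + 1) + 3^3  →[3↦4]→  4^(4 + 1) + 4^4 = 1280  −1 ⇒ G_2=1279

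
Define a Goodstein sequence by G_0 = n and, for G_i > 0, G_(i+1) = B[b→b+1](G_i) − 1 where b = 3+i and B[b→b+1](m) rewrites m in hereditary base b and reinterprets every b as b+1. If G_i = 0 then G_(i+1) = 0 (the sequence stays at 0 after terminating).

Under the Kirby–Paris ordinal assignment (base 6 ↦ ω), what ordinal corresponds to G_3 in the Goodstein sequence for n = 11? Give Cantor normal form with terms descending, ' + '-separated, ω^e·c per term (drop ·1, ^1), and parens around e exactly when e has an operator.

ω·5 + 5

11 —HB3→ 3^2 + 2 —bump→ 4^2 + 2 = 18 —(−1)→ 17
17 —HB4→ 4^2 + 1 —bump→ 5^2 + 1 = 26 —(−1)→ 25
25 —HB5→ 5^2 —bump→ 6^2 = 36 —(−1)→ 35
35 —HB6→ 5·6 + 5 —bump→ 5·7 + 5 = 40 —(−1)→ 39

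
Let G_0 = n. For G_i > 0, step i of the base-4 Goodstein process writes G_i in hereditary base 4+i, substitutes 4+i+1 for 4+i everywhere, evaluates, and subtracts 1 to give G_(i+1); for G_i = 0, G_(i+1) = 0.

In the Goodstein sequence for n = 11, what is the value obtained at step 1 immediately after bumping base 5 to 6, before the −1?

14

G_0 = 11. HB_4(11) = 2·4 + 3. Bump = 13. G_1 = 12.
G_1 = 12. HB_5(12) = 2·5 + 2. Bump = 14. G_2 = 13.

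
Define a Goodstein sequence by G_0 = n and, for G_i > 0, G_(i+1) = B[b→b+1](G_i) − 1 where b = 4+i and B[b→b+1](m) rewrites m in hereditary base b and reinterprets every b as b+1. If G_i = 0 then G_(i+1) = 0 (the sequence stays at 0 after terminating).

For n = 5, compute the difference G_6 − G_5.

step 0: 5 = 4 + 1; sub 5 for 4: 5 + 1; = 6; G_1 = 6−1 = 5
step 1: 5 = 5; sub 6 for 5: 6; = 6; G_2 = 6−1 = 5
step 2: 5 = 5; sub 7 for 6: 5; = 5; G_3 = 5−1 = 4
step 3: 4 = 4; sub 8 for 7: 4; = 4; G_4 = 4−1 = 3
step 4: 3 = 3; sub 9 for 8: 3; = 3; G_5 = 3−1 = 2
step 5: 2 = 2; sub 10 for 9: 2; = 2; G_6 = 2−1 = 1

-1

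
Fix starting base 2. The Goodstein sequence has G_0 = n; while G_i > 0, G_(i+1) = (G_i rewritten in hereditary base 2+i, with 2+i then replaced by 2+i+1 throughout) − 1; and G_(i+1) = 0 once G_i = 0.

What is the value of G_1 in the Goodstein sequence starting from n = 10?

83

G_0=10  [base 2] 2^(2 + 1) + 2  →[2↦3]→  3^(3 + 1) + 3 = 84  −1 ⇒ G_1=83
G_1=83  [base 3] 3^(3 + 1) + 2  →[3↦4]→  4^(4 + 1) + 2 = 1026  −1 ⇒ G_2=1025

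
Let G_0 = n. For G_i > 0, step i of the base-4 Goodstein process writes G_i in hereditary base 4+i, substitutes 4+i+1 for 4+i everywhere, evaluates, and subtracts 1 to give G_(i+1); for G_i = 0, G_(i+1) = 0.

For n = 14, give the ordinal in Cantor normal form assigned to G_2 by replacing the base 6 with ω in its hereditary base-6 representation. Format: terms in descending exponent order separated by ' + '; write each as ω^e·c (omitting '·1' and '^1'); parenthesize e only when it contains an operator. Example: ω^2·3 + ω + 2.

(0) 14|_4 = 3·4 + 2 ↦ 3·5 + 2|_5 = 17 ⇒ 16
(1) 16|_5 = 3·5 + 1 ↦ 3·6 + 1|_6 = 19 ⇒ 18

ω·3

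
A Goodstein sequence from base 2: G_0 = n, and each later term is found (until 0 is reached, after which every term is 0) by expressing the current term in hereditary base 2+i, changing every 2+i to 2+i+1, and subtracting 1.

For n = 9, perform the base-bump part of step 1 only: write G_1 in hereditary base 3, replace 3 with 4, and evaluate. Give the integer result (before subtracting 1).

1024

base 2: 9 = 2^(2 + 1) + 1; at 3: 3^(3 + 1) + 1 = 82; next = 81
base 3: 81 = 3^(3 + 1); at 4: 4^(4 + 1) = 1024; next = 1023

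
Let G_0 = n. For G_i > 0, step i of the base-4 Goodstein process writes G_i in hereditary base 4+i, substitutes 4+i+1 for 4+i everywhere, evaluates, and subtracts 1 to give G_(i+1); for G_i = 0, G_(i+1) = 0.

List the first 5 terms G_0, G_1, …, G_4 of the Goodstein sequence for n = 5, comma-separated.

5 —HB4→ 4 + 1 —bump→ 5 + 1 = 6 —(−1)→ 5
5 —HB5→ 5 —bump→ 6 = 6 —(−1)→ 5
5 —HB6→ 5 —bump→ 5 = 5 —(−1)→ 4
4 —HB7→ 4 —bump→ 4 = 4 —(−1)→ 3

5, 5, 5, 4, 3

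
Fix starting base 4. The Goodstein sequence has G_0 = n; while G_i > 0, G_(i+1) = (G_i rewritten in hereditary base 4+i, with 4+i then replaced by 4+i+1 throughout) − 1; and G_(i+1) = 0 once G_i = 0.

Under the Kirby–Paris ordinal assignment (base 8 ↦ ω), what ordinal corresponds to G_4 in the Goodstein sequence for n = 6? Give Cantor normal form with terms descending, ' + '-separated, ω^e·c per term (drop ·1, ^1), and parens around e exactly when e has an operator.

5

(0) 6|_4 = 4 + 2 ↦ 5 + 2|_5 = 7 ⇒ 6
(1) 6|_5 = 5 + 1 ↦ 6 + 1|_6 = 7 ⇒ 6
(2) 6|_6 = 6 ↦ 7|_7 = 7 ⇒ 6
(3) 6|_7 = 6 ↦ 6|_8 = 6 ⇒ 5
(4) 5|_8 = 5 ↦ 5|_9 = 5 ⇒ 4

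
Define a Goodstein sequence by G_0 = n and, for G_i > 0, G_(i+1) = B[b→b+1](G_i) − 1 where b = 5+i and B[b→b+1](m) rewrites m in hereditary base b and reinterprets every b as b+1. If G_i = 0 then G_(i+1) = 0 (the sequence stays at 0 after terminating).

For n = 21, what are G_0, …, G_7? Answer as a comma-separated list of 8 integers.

[0] 21 ≡ 4·5 + 1 (base 5). Lift 6: 25. −1: 24.
[1] 24 ≡ 4·6 (base 6). Lift 7: 28. −1: 27.
[2] 27 ≡ 3·7 + 6 (base 7). Lift 8: 30. −1: 29.
[3] 29 ≡ 3·8 + 5 (base 8). Lift 9: 32. −1: 31.
[4] 31 ≡ 3·9 + 4 (base 9). Lift 10: 34. −1: 33.
[5] 33 ≡ 3·10 + 3 (base 10). Lift 11: 36. −1: 35.
[6] 35 ≡ 3·11 + 2 (base 11). Lift 12: 38. −1: 37.

21, 24, 27, 29, 31, 33, 35, 37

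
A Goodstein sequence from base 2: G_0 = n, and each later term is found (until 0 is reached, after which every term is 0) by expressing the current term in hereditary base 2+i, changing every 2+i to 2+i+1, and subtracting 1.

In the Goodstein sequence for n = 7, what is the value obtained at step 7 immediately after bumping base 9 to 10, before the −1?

77777776

i=0: 7 = 2^2 + 2 + 1 (b=2); 2→3: 3^3 + 3 + 1 = 31; 31−1 = 30
i=1: 30 = 3^3 + 3 (b=3); 3→4: 4^4 + 4 = 260; 260−1 = 259
i=2: 259 = 4^4 + 3 (b=4); 4→5: 5^5 + 3 = 3128; 3128−1 = 3127
i=3: 3127 = 5^5 + 2 (b=5); 5→6: 6^6 + 2 = 46658; 46658−1 = 46657
i=4: 46657 = 6^6 + 1 (b=6); 6→7: 7^7 + 1 = 823544; 823544−1 = 823543
i=5: 823543 = 7^7 (b=7); 7→8: 8^8 = 16777216; 16777216−1 = 16777215
i=6: 16777215 = 7·8^7 + 7·8^6 + 7·8^5 + 7·8^4 + 7·8^3 + 7·8^2 + 7·8 + 7 (b=8); 8→9: 7·9^7 + 7·9^6 + 7·9^5 + 7·9^4 + 7·9^3 + 7·9^2 + 7·9 + 7 = 37665880; 37665880−1 = 37665879
i=7: 37665879 = 7·9^7 + 7·9^6 + 7·9^5 + 7·9^4 + 7·9^3 + 7·9^2 + 7·9 + 6 (b=9); 9→10: 7·10^7 + 7·10^6 + 7·10^5 + 7·10^4 + 7·10^3 + 7·10^2 + 7·10 + 6 = 77777776; 77777776−1 = 77777775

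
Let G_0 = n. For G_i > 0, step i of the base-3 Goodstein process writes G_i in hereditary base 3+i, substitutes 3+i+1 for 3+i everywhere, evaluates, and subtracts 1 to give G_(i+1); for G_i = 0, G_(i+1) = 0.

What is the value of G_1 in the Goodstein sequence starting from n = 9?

9 —HB3→ 3^2 —bump→ 4^2 = 16 —(−1)→ 15
15 —HB4→ 3·4 + 3 —bump→ 3·5 + 3 = 18 —(−1)→ 17

15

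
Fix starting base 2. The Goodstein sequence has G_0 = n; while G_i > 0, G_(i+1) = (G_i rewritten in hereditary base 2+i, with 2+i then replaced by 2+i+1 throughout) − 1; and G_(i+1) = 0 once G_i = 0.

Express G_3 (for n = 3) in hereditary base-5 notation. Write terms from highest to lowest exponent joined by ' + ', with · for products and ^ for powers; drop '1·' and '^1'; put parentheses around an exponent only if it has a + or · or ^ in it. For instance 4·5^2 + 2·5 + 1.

2

i=0: 3 = 2 + 1 (b=2); 2→3: 3 + 1 = 4; 4−1 = 3
i=1: 3 = 3 (b=3); 3→4: 4 = 4; 4−1 = 3
i=2: 3 = 3 (b=4); 4→5: 3 = 3; 3−1 = 2
i=3: 2 = 2 (b=5); 5→6: 2 = 2; 2−1 = 1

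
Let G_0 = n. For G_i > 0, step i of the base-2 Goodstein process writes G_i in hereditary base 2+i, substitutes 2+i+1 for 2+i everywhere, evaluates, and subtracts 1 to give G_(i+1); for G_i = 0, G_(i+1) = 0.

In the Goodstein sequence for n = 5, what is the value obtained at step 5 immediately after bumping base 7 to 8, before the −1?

1752

step 0: 5 = 2^2 + 1; sub 3 for 2: 3^3 + 1; = 28; G_1 = 28−1 = 27
step 1: 27 = 3^3; sub 4 for 3: 4^4; = 256; G_2 = 256−1 = 255
step 2: 255 = 3·4^3 + 3·4^2 + 3·4 + 3; sub 5 for 4: 3·5^3 + 3·5^2 + 3·5 + 3; = 468; G_3 = 468−1 = 467
step 3: 467 = 3·5^3 + 3·5^2 + 3·5 + 2; sub 6 for 5: 3·6^3 + 3·6^2 + 3·6 + 2; = 776; G_4 = 776−1 = 775
step 4: 775 = 3·6^3 + 3·6^2 + 3·6 + 1; sub 7 for 6: 3·7^3 + 3·7^2 + 3·7 + 1; = 1198; G_5 = 1198−1 = 1197
step 5: 1197 = 3·7^3 + 3·7^2 + 3·7; sub 8 for 7: 3·8^3 + 3·8^2 + 3·8; = 1752; G_6 = 1752−1 = 1751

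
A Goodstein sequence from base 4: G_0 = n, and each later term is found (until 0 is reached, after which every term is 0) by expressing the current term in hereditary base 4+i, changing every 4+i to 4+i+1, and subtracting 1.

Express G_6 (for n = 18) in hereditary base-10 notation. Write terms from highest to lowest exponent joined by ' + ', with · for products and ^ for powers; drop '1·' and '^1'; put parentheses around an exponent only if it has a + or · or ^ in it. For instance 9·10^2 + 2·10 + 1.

6·10 + 3

G_0=18  [base 4] 4^2 + 2  →[4↦5]→  5^2 + 2 = 27  −1 ⇒ G_1=26
G_1=26  [base 5] 5^2 + 1  →[5↦6]→  6^2 + 1 = 37  −1 ⇒ G_2=36
G_2=36  [base 6] 6^2  →[6↦7]→  7^2 = 49  −1 ⇒ G_3=48
G_3=48  [base 7] 6·7 + 6  →[7↦8]→  6·8 + 6 = 54  −1 ⇒ G_4=53
G_4=53  [base 8] 6·8 + 5  →[8↦9]→  6·9 + 5 = 59  −1 ⇒ G_5=58
G_5=58  [base 9] 6·9 + 4  →[9↦10]→  6·10 + 4 = 64  −1 ⇒ G_6=63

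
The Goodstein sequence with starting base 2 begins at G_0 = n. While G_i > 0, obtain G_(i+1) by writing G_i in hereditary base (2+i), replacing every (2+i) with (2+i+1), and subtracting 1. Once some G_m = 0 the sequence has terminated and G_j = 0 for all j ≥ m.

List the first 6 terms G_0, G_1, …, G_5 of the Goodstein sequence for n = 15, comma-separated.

15, 111, 1283, 18752, 326593, 6588344

(0) 15|_2 = 2^(2 + 1) + 2^2 + 2 + 1 ↦ 3^(3 + 1) + 3^3 + 3 + 1|_3 = 112 ⇒ 111
(1) 111|_3 = 3^(3 + 1) + 3^3 + 3 ↦ 4^(4 + 1) + 4^4 + 4|_4 = 1284 ⇒ 1283
(2) 1283|_4 = 4^(4 + 1) + 4^4 + 3 ↦ 5^(5 + 1) + 5^5 + 3|_5 = 18753 ⇒ 18752
(3) 18752|_5 = 5^(5 + 1) + 5^5 + 2 ↦ 6^(6 + 1) + 6^6 + 2|_6 = 326594 ⇒ 326593
(4) 326593|_6 = 6^(6 + 1) + 6^6 + 1 ↦ 7^(7 + 1) + 7^7 + 1|_7 = 6588345 ⇒ 6588344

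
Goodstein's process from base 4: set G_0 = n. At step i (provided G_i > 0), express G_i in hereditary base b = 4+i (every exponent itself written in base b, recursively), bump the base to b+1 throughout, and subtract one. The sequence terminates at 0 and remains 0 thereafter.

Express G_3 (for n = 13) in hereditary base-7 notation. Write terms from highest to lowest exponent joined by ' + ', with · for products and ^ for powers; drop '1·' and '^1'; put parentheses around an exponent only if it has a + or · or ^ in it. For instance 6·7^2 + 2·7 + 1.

G_0=13  [base 4] 3·4 + 1  →[4↦5]→  3·5 + 1 = 16  −1 ⇒ G_1=15
G_1=15  [base 5] 3·5  →[5↦6]→  3·6 = 18  −1 ⇒ G_2=17
G_2=17  [base 6] 2·6 + 5  →[6↦7]→  2·7 + 5 = 19  −1 ⇒ G_3=18
G_3=18  [base 7] 2·7 + 4  →[7↦8]→  2·8 + 4 = 20  −1 ⇒ G_4=19

2·7 + 4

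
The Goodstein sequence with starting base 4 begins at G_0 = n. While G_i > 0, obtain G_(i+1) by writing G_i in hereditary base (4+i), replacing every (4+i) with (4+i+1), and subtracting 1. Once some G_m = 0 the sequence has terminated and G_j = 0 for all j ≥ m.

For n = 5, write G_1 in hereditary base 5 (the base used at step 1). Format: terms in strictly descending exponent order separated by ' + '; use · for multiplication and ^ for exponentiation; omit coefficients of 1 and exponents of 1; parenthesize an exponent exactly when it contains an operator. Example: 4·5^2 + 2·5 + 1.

i=0: 5 = 4 + 1 (b=4); 4→5: 5 + 1 = 6; 6−1 = 5
i=1: 5 = 5 (b=5); 5→6: 6 = 6; 6−1 = 5

5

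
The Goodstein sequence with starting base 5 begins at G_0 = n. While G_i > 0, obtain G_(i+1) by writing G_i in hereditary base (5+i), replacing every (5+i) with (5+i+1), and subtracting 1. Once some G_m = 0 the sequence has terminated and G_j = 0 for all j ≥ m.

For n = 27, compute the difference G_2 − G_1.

12

G_0=27  [base 5] 5^2 + 2  →[5↦6]→  6^2 + 2 = 38  −1 ⇒ G_1=37
G_1=37  [base 6] 6^2 + 1  →[6↦7]→  7^2 + 1 = 50  −1 ⇒ G_2=49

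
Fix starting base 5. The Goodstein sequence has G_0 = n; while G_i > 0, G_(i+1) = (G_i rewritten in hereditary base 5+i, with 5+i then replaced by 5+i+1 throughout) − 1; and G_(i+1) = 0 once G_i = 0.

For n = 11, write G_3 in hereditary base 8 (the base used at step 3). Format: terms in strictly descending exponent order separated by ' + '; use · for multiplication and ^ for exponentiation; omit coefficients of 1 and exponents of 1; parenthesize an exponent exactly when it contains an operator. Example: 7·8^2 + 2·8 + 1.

(0) 11|_5 = 2·5 + 1 ↦ 2·6 + 1|_6 = 13 ⇒ 12
(1) 12|_6 = 2·6 ↦ 2·7|_7 = 14 ⇒ 13
(2) 13|_7 = 7 + 6 ↦ 8 + 6|_8 = 14 ⇒ 13
(3) 13|_8 = 8 + 5 ↦ 9 + 5|_9 = 14 ⇒ 13

8 + 5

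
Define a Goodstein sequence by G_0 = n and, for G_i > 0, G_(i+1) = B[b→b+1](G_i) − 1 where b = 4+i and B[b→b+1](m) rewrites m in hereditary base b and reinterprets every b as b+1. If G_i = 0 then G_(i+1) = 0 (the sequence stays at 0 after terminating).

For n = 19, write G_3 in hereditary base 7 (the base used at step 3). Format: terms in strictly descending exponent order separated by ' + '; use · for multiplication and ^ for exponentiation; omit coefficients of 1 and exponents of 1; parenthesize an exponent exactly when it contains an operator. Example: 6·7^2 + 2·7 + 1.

7^2

19 —HB4→ 4^2 + 3 —bump→ 5^2 + 3 = 28 —(−1)→ 27
27 —HB5→ 5^2 + 2 —bump→ 6^2 + 2 = 38 —(−1)→ 37
37 —HB6→ 6^2 + 1 —bump→ 7^2 + 1 = 50 —(−1)→ 49
49 —HB7→ 7^2 —bump→ 8^2 = 64 —(−1)→ 63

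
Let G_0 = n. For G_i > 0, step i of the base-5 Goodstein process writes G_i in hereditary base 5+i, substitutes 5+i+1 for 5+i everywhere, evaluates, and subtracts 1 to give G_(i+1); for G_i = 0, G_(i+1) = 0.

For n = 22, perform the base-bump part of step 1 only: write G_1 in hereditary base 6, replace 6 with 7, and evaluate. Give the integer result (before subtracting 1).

29

[0] 22 ≡ 4·5 + 2 (base 5). Lift 6: 26. −1: 25.
[1] 25 ≡ 4·6 + 1 (base 6). Lift 7: 29. −1: 28.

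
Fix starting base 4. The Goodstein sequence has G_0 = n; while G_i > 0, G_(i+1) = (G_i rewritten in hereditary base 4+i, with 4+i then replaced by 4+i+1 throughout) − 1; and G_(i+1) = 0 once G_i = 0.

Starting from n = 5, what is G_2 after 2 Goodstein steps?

5

G_0=5  [base 4] 4 + 1  →[4↦5]→  5 + 1 = 6  −1 ⇒ G_1=5
G_1=5  [base 5] 5  →[5↦6]→  6 = 6  −1 ⇒ G_2=5
G_2=5  [base 6] 5  →[6↦7]→  5 = 5  −1 ⇒ G_3=4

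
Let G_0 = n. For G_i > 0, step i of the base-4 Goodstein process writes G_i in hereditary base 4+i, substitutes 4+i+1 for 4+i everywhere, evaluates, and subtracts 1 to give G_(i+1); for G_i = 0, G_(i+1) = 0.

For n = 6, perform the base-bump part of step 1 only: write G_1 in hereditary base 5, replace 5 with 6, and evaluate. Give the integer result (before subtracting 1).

6 —HB4→ 4 + 2 —bump→ 5 + 2 = 7 —(−1)→ 6
6 —HB5→ 5 + 1 —bump→ 6 + 1 = 7 —(−1)→ 6

7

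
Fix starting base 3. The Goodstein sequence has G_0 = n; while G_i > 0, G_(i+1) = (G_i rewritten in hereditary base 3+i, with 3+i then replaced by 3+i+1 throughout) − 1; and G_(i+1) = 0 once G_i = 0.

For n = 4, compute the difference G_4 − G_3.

-1

(0) 4|_3 = 3 + 1 ↦ 4 + 1|_4 = 5 ⇒ 4
(1) 4|_4 = 4 ↦ 5|_5 = 5 ⇒ 4
(2) 4|_5 = 4 ↦ 4|_6 = 4 ⇒ 3
(3) 3|_6 = 3 ↦ 3|_7 = 3 ⇒ 2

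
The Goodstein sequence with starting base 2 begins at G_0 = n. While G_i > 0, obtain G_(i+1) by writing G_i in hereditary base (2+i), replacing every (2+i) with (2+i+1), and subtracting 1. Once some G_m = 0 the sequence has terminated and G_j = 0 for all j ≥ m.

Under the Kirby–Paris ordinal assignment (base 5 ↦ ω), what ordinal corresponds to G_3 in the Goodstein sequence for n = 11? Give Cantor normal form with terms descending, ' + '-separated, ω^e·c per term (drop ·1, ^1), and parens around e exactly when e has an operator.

ω^(ω + 1) + 2

step 0: 11 = 2^(2 + 1) + 2 + 1; sub 3 for 2: 3^(3 + 1) + 3 + 1; = 85; G_1 = 85−1 = 84
step 1: 84 = 3^(3 + 1) + 3; sub 4 for 3: 4^(4 + 1) + 4; = 1028; G_2 = 1028−1 = 1027
step 2: 1027 = 4^(4 + 1) + 3; sub 5 for 4: 5^(5 + 1) + 3; = 15628; G_3 = 15628−1 = 15627
step 3: 15627 = 5^(5 + 1) + 2; sub 6 for 5: 6^(6 + 1) + 2; = 279938; G_4 = 279938−1 = 279937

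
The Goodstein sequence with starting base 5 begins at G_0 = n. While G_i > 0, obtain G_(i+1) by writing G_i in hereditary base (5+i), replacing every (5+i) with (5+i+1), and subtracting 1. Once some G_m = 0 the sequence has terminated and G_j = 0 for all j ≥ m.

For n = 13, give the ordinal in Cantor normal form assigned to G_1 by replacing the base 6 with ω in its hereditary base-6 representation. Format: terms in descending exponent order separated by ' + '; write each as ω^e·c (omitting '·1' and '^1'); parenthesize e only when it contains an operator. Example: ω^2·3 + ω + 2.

ω·2 + 2

13 —HB5→ 2·5 + 3 —bump→ 2·6 + 3 = 15 —(−1)→ 14
14 —HB6→ 2·6 + 2 —bump→ 2·7 + 2 = 16 —(−1)→ 15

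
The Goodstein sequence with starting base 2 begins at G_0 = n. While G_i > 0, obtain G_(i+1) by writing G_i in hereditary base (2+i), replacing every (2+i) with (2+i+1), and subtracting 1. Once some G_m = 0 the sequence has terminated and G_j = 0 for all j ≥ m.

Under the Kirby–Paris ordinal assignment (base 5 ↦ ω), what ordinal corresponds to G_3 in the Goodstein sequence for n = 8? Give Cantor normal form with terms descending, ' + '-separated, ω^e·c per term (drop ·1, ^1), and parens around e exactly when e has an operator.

(0) 8|_2 = 2^(2 + 1) ↦ 3^(3 + 1)|_3 = 81 ⇒ 80
(1) 80|_3 = 2·3^3 + 2·3^2 + 2·3 + 2 ↦ 2·4^4 + 2·4^2 + 2·4 + 2|_4 = 554 ⇒ 553
(2) 553|_4 = 2·4^4 + 2·4^2 + 2·4 + 1 ↦ 2·5^5 + 2·5^2 + 2·5 + 1|_5 = 6311 ⇒ 6310
(3) 6310|_5 = 2·5^5 + 2·5^2 + 2·5 ↦ 2·6^6 + 2·6^2 + 2·6|_6 = 93396 ⇒ 93395

ω^ω·2 + ω^2·2 + ω·2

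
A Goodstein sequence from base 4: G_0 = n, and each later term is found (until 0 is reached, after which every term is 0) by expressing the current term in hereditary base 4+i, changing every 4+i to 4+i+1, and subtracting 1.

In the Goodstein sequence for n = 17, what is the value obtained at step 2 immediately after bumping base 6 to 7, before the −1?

40

base 4: 17 = 4^2 + 1; at 5: 5^2 + 1 = 26; next = 25
base 5: 25 = 5^2; at 6: 6^2 = 36; next = 35
base 6: 35 = 5·6 + 5; at 7: 5·7 + 5 = 40; next = 39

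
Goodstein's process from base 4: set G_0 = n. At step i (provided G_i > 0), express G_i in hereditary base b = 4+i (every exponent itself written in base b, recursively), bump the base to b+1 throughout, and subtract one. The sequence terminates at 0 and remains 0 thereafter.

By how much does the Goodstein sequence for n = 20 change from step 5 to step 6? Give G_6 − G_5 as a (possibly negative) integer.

(0) 20|_4 = 4^2 + 4 ↦ 5^2 + 5|_5 = 30 ⇒ 29
(1) 29|_5 = 5^2 + 4 ↦ 6^2 + 4|_6 = 40 ⇒ 39
(2) 39|_6 = 6^2 + 3 ↦ 7^2 + 3|_7 = 52 ⇒ 51
(3) 51|_7 = 7^2 + 2 ↦ 8^2 + 2|_8 = 66 ⇒ 65
(4) 65|_8 = 8^2 + 1 ↦ 9^2 + 1|_9 = 82 ⇒ 81
(5) 81|_9 = 9^2 ↦ 10^2|_10 = 100 ⇒ 99

18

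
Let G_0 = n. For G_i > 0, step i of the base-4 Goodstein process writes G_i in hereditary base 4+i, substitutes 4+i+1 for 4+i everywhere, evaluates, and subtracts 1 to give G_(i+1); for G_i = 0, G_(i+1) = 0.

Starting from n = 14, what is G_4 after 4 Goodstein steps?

21

G_0=14  [base 4] 3·4 + 2  →[4↦5]→  3·5 + 2 = 17  −1 ⇒ G_1=16
G_1=16  [base 5] 3·5 + 1  →[5↦6]→  3·6 + 1 = 19  −1 ⇒ G_2=18
G_2=18  [base 6] 3·6  →[6↦7]→  3·7 = 21  −1 ⇒ G_3=20
G_3=20  [base 7] 2·7 + 6  →[7↦8]→  2·8 + 6 = 22  −1 ⇒ G_4=21
G_4=21  [base 8] 2·8 + 5  →[8↦9]→  2·9 + 5 = 23  −1 ⇒ G_5=22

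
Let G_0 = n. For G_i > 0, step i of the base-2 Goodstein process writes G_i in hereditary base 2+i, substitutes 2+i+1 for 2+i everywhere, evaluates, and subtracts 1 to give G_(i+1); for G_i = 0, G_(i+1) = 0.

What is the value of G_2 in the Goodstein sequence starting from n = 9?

1023

(0) 9|_2 = 2^(2 + 1) + 1 ↦ 3^(3 + 1) + 1|_3 = 82 ⇒ 81
(1) 81|_3 = 3^(3 + 1) ↦ 4^(4 + 1)|_4 = 1024 ⇒ 1023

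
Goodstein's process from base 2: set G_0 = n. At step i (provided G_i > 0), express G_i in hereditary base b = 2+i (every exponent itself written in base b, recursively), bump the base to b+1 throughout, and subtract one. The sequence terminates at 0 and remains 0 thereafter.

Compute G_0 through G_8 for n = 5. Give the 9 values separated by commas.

5, 27, 255, 467, 775, 1197, 1751, 2454, 3325

base 2: 5 = 2^2 + 1; at 3: 3^3 + 1 = 28; next = 27
base 3: 27 = 3^3; at 4: 4^4 = 256; next = 255
base 4: 255 = 3·4^3 + 3·4^2 + 3·4 + 3; at 5: 3·5^3 + 3·5^2 + 3·5 + 3 = 468; next = 467
base 5: 467 = 3·5^3 + 3·5^2 + 3·5 + 2; at 6: 3·6^3 + 3·6^2 + 3·6 + 2 = 776; next = 775
base 6: 775 = 3·6^3 + 3·6^2 + 3·6 + 1; at 7: 3·7^3 + 3·7^2 + 3·7 + 1 = 1198; next = 1197
base 7: 1197 = 3·7^3 + 3·7^2 + 3·7; at 8: 3·8^3 + 3·8^2 + 3·8 = 1752; next = 1751
base 8: 1751 = 3·8^3 + 3·8^2 + 2·8 + 7; at 9: 3·9^3 + 3·9^2 + 2·9 + 7 = 2455; next = 2454
base 9: 2454 = 3·9^3 + 3·9^2 + 2·9 + 6; at 10: 3·10^3 + 3·10^2 + 2·10 + 6 = 3326; next = 3325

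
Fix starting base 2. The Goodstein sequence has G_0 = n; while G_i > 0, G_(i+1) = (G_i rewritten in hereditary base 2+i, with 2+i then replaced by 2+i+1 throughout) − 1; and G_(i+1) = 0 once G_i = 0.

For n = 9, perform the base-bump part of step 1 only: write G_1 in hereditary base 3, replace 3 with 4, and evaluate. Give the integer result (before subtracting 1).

[0] 9 ≡ 2^(2 + 1) + 1 (base 2). Lift 3: 82. −1: 81.
[1] 81 ≡ 3^(3 + 1) (base 3). Lift 4: 1024. −1: 1023.

1024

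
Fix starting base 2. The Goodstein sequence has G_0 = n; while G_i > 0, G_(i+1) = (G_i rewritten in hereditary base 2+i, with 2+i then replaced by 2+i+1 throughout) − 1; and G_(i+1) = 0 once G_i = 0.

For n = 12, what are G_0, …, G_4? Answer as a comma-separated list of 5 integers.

i=0: 12 = 2^(2 + 1) + 2^2 (b=2); 2→3: 3^(3 + 1) + 3^3 = 108; 108−1 = 107
i=1: 107 = 3^(3 + 1) + 2·3^2 + 2·3 + 2 (b=3); 3→4: 4^(4 + 1) + 2·4^2 + 2·4 + 2 = 1066; 1066−1 = 1065
i=2: 1065 = 4^(4 + 1) + 2·4^2 + 2·4 + 1 (b=4); 4→5: 5^(5 + 1) + 2·5^2 + 2·5 + 1 = 15686; 15686−1 = 15685
i=3: 15685 = 5^(5 + 1) + 2·5^2 + 2·5 (b=5); 5→6: 6^(6 + 1) + 2·6^2 + 2·6 = 280020; 280020−1 = 280019

12, 107, 1065, 15685, 280019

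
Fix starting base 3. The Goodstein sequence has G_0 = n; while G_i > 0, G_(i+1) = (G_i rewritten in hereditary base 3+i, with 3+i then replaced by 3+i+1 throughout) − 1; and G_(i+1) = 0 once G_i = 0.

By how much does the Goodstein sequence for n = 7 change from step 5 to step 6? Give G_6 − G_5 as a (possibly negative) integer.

step 0: 7 = 2·3 + 1; sub 4 for 3: 2·4 + 1; = 9; G_1 = 9−1 = 8
step 1: 8 = 2·4; sub 5 for 4: 2·5; = 10; G_2 = 10−1 = 9
step 2: 9 = 5 + 4; sub 6 for 5: 6 + 4; = 10; G_3 = 10−1 = 9
step 3: 9 = 6 + 3; sub 7 for 6: 7 + 3; = 10; G_4 = 10−1 = 9
step 4: 9 = 7 + 2; sub 8 for 7: 8 + 2; = 10; G_5 = 10−1 = 9
step 5: 9 = 8 + 1; sub 9 for 8: 9 + 1; = 10; G_6 = 10−1 = 9

0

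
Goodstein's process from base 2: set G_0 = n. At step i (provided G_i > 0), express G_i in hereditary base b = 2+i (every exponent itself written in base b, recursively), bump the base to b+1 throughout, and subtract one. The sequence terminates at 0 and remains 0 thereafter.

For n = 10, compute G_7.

[0] 10 ≡ 2^(2 + 1) + 2 (base 2). Lift 3: 84. −1: 83.
[1] 83 ≡ 3^(3 + 1) + 2 (base 3). Lift 4: 1026. −1: 1025.
[2] 1025 ≡ 4^(4 + 1) + 1 (base 4). Lift 5: 15626. −1: 15625.
[3] 15625 ≡ 5^(5 + 1) (base 5). Lift 6: 279936. −1: 279935.
[4] 279935 ≡ 5·6^6 + 5·6^5 + 5·6^4 + 5·6^3 + 5·6^2 + 5·6 + 5 (base 6). Lift 7: 4215755. −1: 4215754.
[5] 4215754 ≡ 5·7^7 + 5·7^5 + 5·7^4 + 5·7^3 + 5·7^2 + 5·7 + 4 (base 7). Lift 8: 84073324. −1: 84073323.
[6] 84073323 ≡ 5·8^8 + 5·8^5 + 5·8^4 + 5·8^3 + 5·8^2 + 5·8 + 3 (base 8). Lift 9: 1937434593. −1: 1937434592.

1937434592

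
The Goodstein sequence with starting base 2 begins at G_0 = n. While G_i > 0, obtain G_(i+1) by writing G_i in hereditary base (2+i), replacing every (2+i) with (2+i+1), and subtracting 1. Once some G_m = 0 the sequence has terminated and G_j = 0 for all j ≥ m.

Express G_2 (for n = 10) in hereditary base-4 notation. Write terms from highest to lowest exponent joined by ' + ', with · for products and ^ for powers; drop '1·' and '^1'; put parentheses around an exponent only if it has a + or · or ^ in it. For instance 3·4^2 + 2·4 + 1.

base 2: 10 = 2^(2 + 1) + 2; at 3: 3^(3 + 1) + 3 = 84; next = 83
base 3: 83 = 3^(3 + 1) + 2; at 4: 4^(4 + 1) + 2 = 1026; next = 1025
base 4: 1025 = 4^(4 + 1) + 1; at 5: 5^(5 + 1) + 1 = 15626; next = 15625

4^(4 + 1) + 1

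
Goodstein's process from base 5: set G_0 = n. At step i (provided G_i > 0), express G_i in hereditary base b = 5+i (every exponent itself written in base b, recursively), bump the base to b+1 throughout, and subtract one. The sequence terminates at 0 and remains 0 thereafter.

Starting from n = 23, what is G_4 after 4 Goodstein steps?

step 0: 23 = 4·5 + 3; sub 6 for 5: 4·6 + 3; = 27; G_1 = 27−1 = 26
step 1: 26 = 4·6 + 2; sub 7 for 6: 4·7 + 2; = 30; G_2 = 30−1 = 29
step 2: 29 = 4·7 + 1; sub 8 for 7: 4·8 + 1; = 33; G_3 = 33−1 = 32
step 3: 32 = 4·8; sub 9 for 8: 4·9; = 36; G_4 = 36−1 = 35
step 4: 35 = 3·9 + 8; sub 10 for 9: 3·10 + 8; = 38; G_5 = 38−1 = 37

35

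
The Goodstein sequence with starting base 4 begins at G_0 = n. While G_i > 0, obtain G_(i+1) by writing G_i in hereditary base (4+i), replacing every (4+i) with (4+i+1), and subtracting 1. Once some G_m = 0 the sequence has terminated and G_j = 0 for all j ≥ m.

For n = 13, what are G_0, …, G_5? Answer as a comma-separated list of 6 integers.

13, 15, 17, 18, 19, 20

step 0: 13 = 3·4 + 1; sub 5 for 4: 3·5 + 1; = 16; G_1 = 16−1 = 15
step 1: 15 = 3·5; sub 6 for 5: 3·6; = 18; G_2 = 18−1 = 17
step 2: 17 = 2·6 + 5; sub 7 for 6: 2·7 + 5; = 19; G_3 = 19−1 = 18
step 3: 18 = 2·7 + 4; sub 8 for 7: 2·8 + 4; = 20; G_4 = 20−1 = 19
step 4: 19 = 2·8 + 3; sub 9 for 8: 2·9 + 3; = 21; G_5 = 21−1 = 20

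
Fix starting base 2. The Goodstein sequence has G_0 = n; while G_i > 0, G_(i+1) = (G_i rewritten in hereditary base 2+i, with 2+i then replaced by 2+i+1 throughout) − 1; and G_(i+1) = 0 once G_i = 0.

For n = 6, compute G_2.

6 —HB2→ 2^2 + 2 —bump→ 3^3 + 3 = 30 —(−1)→ 29
29 —HB3→ 3^3 + 2 —bump→ 4^4 + 2 = 258 —(−1)→ 257
257 —HB4→ 4^4 + 1 —bump→ 5^5 + 1 = 3126 —(−1)→ 3125

257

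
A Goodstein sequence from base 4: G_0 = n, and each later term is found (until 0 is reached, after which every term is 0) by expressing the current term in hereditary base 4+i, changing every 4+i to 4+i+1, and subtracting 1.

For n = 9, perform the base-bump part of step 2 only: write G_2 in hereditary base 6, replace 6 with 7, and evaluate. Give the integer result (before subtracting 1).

12

base 4: 9 = 2·4 + 1; at 5: 2·5 + 1 = 11; next = 10
base 5: 10 = 2·5; at 6: 2·6 = 12; next = 11
base 6: 11 = 6 + 5; at 7: 7 + 5 = 12; next = 11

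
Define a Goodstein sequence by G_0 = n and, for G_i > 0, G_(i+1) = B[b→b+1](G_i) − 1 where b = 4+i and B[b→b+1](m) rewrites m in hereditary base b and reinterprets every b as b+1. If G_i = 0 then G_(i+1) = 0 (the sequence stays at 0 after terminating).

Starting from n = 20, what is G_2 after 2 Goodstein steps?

39

[0] 20 ≡ 4^2 + 4 (base 4). Lift 5: 30. −1: 29.
[1] 29 ≡ 5^2 + 4 (base 5). Lift 6: 40. −1: 39.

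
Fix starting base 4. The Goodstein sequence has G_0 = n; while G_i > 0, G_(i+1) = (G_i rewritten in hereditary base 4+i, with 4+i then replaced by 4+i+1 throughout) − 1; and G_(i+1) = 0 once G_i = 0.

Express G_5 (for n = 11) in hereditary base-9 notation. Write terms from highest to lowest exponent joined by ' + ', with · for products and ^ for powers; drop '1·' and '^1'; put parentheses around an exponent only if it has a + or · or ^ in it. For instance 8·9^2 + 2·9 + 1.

i=0: 11 = 2·4 + 3 (b=4); 4→5: 2·5 + 3 = 13; 13−1 = 12
i=1: 12 = 2·5 + 2 (b=5); 5→6: 2·6 + 2 = 14; 14−1 = 13
i=2: 13 = 2·6 + 1 (b=6); 6→7: 2·7 + 1 = 15; 15−1 = 14
i=3: 14 = 2·7 (b=7); 7→8: 2·8 = 16; 16−1 = 15
i=4: 15 = 8 + 7 (b=8); 8→9: 9 + 7 = 16; 16−1 = 15
i=5: 15 = 9 + 6 (b=9); 9→10: 10 + 6 = 16; 16−1 = 15

9 + 6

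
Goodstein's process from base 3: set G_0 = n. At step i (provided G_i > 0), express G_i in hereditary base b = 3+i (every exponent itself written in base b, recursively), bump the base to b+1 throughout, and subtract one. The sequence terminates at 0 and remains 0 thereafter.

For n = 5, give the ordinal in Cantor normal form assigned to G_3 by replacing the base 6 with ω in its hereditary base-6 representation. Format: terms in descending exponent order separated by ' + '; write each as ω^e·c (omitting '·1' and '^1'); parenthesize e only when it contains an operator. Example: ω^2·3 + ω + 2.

5

G_0 = 5. HB_3(5) = 3 + 2. Bump = 6. G_1 = 5.
G_1 = 5. HB_4(5) = 4 + 1. Bump = 6. G_2 = 5.
G_2 = 5. HB_5(5) = 5. Bump = 6. G_3 = 5.
G_3 = 5. HB_6(5) = 5. Bump = 5. G_4 = 4.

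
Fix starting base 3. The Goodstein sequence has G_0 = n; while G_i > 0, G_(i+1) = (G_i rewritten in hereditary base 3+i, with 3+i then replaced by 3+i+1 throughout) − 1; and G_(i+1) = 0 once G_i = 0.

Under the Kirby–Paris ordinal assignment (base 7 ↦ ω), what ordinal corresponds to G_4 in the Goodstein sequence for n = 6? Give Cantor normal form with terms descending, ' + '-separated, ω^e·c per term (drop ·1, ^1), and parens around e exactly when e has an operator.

(0) 6|_3 = 2·3 ↦ 2·4|_4 = 8 ⇒ 7
(1) 7|_4 = 4 + 3 ↦ 5 + 3|_5 = 8 ⇒ 7
(2) 7|_5 = 5 + 2 ↦ 6 + 2|_6 = 8 ⇒ 7
(3) 7|_6 = 6 + 1 ↦ 7 + 1|_7 = 8 ⇒ 7
(4) 7|_7 = 7 ↦ 8|_8 = 8 ⇒ 7

ω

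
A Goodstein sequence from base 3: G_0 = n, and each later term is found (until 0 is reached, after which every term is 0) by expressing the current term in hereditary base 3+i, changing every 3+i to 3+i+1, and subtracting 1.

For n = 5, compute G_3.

5

G_0=5  [base 3] 3 + 2  →[3↦4]→  4 + 2 = 6  −1 ⇒ G_1=5
G_1=5  [base 4] 4 + 1  →[4↦5]→  5 + 1 = 6  −1 ⇒ G_2=5
G_2=5  [base 5] 5  →[5↦6]→  6 = 6  −1 ⇒ G_3=5
G_3=5  [base 6] 5  →[6↦7]→  5 = 5  −1 ⇒ G_4=4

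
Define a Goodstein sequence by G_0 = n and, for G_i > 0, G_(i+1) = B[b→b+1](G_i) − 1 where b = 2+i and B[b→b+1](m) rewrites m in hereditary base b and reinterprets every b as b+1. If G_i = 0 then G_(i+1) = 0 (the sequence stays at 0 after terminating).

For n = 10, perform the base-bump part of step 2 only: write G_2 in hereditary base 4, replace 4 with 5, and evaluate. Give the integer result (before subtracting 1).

G_0=10  [base 2] 2^(2 + 1) + 2  →[2↦3]→  3^(3 + 1) + 3 = 84  −1 ⇒ G_1=83
G_1=83  [base 3] 3^(3 + 1) + 2  →[3↦4]→  4^(4 + 1) + 2 = 1026  −1 ⇒ G_2=1025
G_2=1025  [base 4] 4^(4 + 1) + 1  →[4↦5]→  5^(5 + 1) + 1 = 15626  −1 ⇒ G_3=15625

15626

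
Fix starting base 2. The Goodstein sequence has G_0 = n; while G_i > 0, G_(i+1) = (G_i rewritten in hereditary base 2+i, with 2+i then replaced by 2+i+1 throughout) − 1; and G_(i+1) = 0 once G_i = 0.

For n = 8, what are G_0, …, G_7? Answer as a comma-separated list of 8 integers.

step 0: 8 = 2^(2 + 1); sub 3 for 2: 3^(3 + 1); = 81; G_1 = 81−1 = 80
step 1: 80 = 2·3^3 + 2·3^2 + 2·3 + 2; sub 4 for 3: 2·4^4 + 2·4^2 + 2·4 + 2; = 554; G_2 = 554−1 = 553
step 2: 553 = 2·4^4 + 2·4^2 + 2·4 + 1; sub 5 for 4: 2·5^5 + 2·5^2 + 2·5 + 1; = 6311; G_3 = 6311−1 = 6310
step 3: 6310 = 2·5^5 + 2·5^2 + 2·5; sub 6 for 5: 2·6^6 + 2·6^2 + 2·6; = 93396; G_4 = 93396−1 = 93395
step 4: 93395 = 2·6^6 + 2·6^2 + 6 + 5; sub 7 for 6: 2·7^7 + 2·7^2 + 7 + 5; = 1647196; G_5 = 1647196−1 = 1647195
step 5: 1647195 = 2·7^7 + 2·7^2 + 7 + 4; sub 8 for 7: 2·8^8 + 2·8^2 + 8 + 4; = 33554572; G_6 = 33554572−1 = 33554571
step 6: 33554571 = 2·8^8 + 2·8^2 + 8 + 3; sub 9 for 8: 2·9^9 + 2·9^2 + 9 + 3; = 774841152; G_7 = 774841152−1 = 774841151

8, 80, 553, 6310, 93395, 1647195, 33554571, 774841151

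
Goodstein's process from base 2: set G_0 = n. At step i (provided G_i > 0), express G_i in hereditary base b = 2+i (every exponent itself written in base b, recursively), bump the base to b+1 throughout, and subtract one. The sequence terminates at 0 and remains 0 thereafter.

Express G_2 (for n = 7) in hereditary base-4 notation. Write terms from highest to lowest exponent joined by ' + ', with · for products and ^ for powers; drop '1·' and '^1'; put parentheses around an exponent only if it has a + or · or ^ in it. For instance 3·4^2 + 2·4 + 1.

4^4 + 3

G_0=7  [base 2] 2^2 + 2 + 1  →[2↦3]→  3^3 + 3 + 1 = 31  −1 ⇒ G_1=30
G_1=30  [base 3] 3^3 + 3  →[3↦4]→  4^4 + 4 = 260  −1 ⇒ G_2=259
G_2=259  [base 4] 4^4 + 3  →[4↦5]→  5^5 + 3 = 3128  −1 ⇒ G_3=3127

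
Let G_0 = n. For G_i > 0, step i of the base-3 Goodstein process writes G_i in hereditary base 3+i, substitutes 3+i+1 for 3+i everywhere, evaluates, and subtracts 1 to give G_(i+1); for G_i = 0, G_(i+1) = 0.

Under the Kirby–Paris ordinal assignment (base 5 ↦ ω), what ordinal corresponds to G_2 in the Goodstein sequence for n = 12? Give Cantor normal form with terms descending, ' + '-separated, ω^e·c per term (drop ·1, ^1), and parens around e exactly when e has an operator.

[0] 12 ≡ 3^2 + 3 (base 3). Lift 4: 20. −1: 19.
[1] 19 ≡ 4^2 + 3 (base 4). Lift 5: 28. −1: 27.

ω^2 + 2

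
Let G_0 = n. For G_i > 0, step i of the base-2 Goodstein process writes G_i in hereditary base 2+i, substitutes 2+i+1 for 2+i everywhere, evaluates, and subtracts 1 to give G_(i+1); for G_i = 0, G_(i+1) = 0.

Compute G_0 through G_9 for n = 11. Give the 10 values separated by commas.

11, 84, 1027, 15627, 279937, 5764801, 134217727, 2749609302, 70077777775, 1997331745490

G_0 = 11. HB_2(11) = 2^(2 + 1) + 2 + 1. Bump = 85. G_1 = 84.
G_1 = 84. HB_3(84) = 3^(3 + 1) + 3. Bump = 1028. G_2 = 1027.
G_2 = 1027. HB_4(1027) = 4^(4 + 1) + 3. Bump = 15628. G_3 = 15627.
G_3 = 15627. HB_5(15627) = 5^(5 + 1) + 2. Bump = 279938. G_4 = 279937.
G_4 = 279937. HB_6(279937) = 6^(6 + 1) + 1. Bump = 5764802. G_5 = 5764801.
G_5 = 5764801. HB_7(5764801) = 7^(7 + 1). Bump = 134217728. G_6 = 134217727.
G_6 = 134217727. HB_8(134217727) = 7·8^8 + 7·8^7 + 7·8^6 + 7·8^5 + 7·8^4 + 7·8^3 + 7·8^2 + 7·8 + 7. Bump = 2749609303. G_7 = 2749609302.
G_7 = 2749609302. HB_9(2749609302) = 7·9^9 + 7·9^7 + 7·9^6 + 7·9^5 + 7·9^4 + 7·9^3 + 7·9^2 + 7·9 + 6. Bump = 70077777776. G_8 = 70077777775.
G_8 = 70077777775. HB_10(70077777775) = 7·10^10 + 7·10^7 + 7·10^6 + 7·10^5 + 7·10^4 + 7·10^3 + 7·10^2 + 7·10 + 5. Bump = 1997331745491. G_9 = 1997331745490.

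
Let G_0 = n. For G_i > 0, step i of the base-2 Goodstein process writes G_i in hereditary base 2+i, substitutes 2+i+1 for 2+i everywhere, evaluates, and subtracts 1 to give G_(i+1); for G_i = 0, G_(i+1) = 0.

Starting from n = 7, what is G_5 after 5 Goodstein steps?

[0] 7 ≡ 2^2 + 2 + 1 (base 2). Lift 3: 31. −1: 30.
[1] 30 ≡ 3^3 + 3 (base 3). Lift 4: 260. −1: 259.
[2] 259 ≡ 4^4 + 3 (base 4). Lift 5: 3128. −1: 3127.
[3] 3127 ≡ 5^5 + 2 (base 5). Lift 6: 46658. −1: 46657.
[4] 46657 ≡ 6^6 + 1 (base 6). Lift 7: 823544. −1: 823543.
[5] 823543 ≡ 7^7 (base 7). Lift 8: 16777216. −1: 16777215.

823543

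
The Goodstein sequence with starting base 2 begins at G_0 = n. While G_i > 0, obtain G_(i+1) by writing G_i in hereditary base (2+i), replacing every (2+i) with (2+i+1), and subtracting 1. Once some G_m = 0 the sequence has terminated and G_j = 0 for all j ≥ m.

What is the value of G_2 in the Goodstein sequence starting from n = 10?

G_0 = 10. HB_2(10) = 2^(2 + 1) + 2. Bump = 84. G_1 = 83.
G_1 = 83. HB_3(83) = 3^(3 + 1) + 2. Bump = 1026. G_2 = 1025.
G_2 = 1025. HB_4(1025) = 4^(4 + 1) + 1. Bump = 15626. G_3 = 15625.

1025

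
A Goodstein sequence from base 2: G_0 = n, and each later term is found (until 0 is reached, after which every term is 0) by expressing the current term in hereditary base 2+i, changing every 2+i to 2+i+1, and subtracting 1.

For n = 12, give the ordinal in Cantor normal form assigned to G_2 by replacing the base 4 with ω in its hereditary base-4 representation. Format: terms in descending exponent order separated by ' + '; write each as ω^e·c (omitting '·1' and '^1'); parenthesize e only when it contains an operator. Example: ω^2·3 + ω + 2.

G_0=12  [base 2] 2^(2 + 1) + 2^2  →[2↦3]→  3^(3 + 1) + 3^3 = 108  −1 ⇒ G_1=107
G_1=107  [base 3] 3^(3 + 1) + 2·3^2 + 2·3 + 2  →[3↦4]→  4^(4 + 1) + 2·4^2 + 2·4 + 2 = 1066  −1 ⇒ G_2=1065

ω^(ω + 1) + ω^2·2 + ω·2 + 1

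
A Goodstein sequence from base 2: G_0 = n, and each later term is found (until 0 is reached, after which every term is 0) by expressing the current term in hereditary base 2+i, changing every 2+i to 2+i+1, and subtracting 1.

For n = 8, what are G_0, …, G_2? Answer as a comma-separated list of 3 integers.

8, 80, 553

G_0=8  [base 2] 2^(2 + 1)  →[2↦3]→  3^(3 + 1) = 81  −1 ⇒ G_1=80
G_1=80  [base 3] 2·3^3 + 2·3^2 + 2·3 + 2  →[3↦4]→  2·4^4 + 2·4^2 + 2·4 + 2 = 554  −1 ⇒ G_2=553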